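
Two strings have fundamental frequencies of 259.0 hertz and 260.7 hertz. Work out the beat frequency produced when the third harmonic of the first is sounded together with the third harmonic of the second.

Third harmonic of the first: 3·259.0 = 777.0 Hz.
Third harmonic of the second: 3·260.7 = 782.1 Hz.
f_beat = |777.0 − 782.1| = 5.1 Hz.

5.1 Hz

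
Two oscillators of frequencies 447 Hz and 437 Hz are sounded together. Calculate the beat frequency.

10 Hz

f_beat = |f₁ − f₂|.
|447 − 437| = 10 Hz.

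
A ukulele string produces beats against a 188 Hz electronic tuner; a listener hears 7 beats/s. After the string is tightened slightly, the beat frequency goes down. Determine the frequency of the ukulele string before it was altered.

|f − 188| = 7, so the ukulele string was at either 181 Hz or 195 Hz.
Increasing tension raises a string's frequency; the adjustment raises the ukulele string's frequency.
The beat rate fell, so the adjustment moved the ukulele string toward 188 Hz — it must have started below the reference.

181 Hz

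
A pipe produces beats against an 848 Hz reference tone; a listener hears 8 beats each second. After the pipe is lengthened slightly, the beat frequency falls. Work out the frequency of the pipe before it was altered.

|f − 848| = 8, so the pipe was at either 840 Hz or 856 Hz.
A longer pipe has a lower fundamental; the adjustment lowers the pipe's frequency.
The beat rate fell, so the adjustment moved the pipe toward 848 Hz — it must have started above the reference.

856 Hz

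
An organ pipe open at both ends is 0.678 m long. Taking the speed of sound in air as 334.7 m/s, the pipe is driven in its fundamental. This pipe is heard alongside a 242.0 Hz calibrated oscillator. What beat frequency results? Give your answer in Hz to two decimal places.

4.83 Hz

Open pipe: f_n = n·v/(2L) = 1·334.7/(2·0.678) = 246.8289 Hz.
f_beat = |246.8289 − 242.0| = 4.83 Hz.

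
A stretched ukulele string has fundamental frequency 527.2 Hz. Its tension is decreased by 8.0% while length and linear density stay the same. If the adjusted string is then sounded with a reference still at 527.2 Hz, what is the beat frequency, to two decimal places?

For a string, f ∝ √T, so the new frequency is 527.2·√0.920 = 505.6725 Hz.
f_beat = |505.6725 − 527.2| = 21.53 Hz.

21.53 Hz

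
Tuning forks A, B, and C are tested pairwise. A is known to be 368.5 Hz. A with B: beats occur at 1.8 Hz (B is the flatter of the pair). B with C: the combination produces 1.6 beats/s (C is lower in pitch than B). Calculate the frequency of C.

B is below A, so f_B = 368.5 − 1.8 = 366.7 Hz.
C is below B, so f_C = 366.7 − 1.6 = 365.1 Hz.

365.1 Hz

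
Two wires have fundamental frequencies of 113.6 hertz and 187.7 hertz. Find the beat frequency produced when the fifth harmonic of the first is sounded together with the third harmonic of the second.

4.9 Hz

Fifth harmonic of the first: 5·113.6 = 568.0 Hz.
Third harmonic of the second: 3·187.7 = 563.1 Hz.
f_beat = |568.0 − 563.1| = 4.9 Hz.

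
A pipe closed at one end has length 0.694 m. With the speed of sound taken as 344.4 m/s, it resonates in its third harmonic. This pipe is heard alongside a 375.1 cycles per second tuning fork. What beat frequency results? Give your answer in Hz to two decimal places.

2.91 Hz

Closed pipe (odd harmonics): f_n = n·v/(4L) = 3·344.4/(4·0.694) = 372.1902 Hz.
f_beat = |372.1902 − 375.1| = 2.91 Hz.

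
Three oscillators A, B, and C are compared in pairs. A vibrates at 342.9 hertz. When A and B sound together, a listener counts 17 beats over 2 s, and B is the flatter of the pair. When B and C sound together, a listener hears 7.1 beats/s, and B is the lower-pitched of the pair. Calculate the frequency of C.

A–B: Beat frequency = 17/2 = 8.5 Hz.
B is below A, so f_B = 342.9 − 8.5 = 334.4 Hz.
C is above B, so f_C = 334.4 + 7.1 = 341.5 Hz.

341.5 Hz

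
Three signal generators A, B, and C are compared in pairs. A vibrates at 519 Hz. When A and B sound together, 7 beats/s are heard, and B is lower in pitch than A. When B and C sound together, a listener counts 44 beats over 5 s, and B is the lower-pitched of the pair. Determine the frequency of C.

B is below A, so f_B = 519 − 7 = 512 Hz.
B–C: Beat frequency = 44/5 = 8.8 Hz.
C is above B, so f_C = 512 + 8.8 = 520.8 Hz.

520.8 Hz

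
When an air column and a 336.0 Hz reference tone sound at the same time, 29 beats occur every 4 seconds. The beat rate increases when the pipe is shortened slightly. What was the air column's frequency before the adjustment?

Beat frequency = 29/4 = 7.25 Hz.
|f − 336.0| = 7.25, so the air column was at either 328.75 Hz or 343.25 Hz.
A shorter pipe has a higher fundamental; the adjustment raises the air column's frequency.
The beat rate rose, so the adjustment moved the air column further from 336.0 Hz — it was already above the reference.

343.25 Hz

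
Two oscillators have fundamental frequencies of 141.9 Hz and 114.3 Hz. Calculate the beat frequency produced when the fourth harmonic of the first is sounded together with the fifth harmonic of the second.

3.9 Hz

Fourth harmonic of the first: 4·141.9 = 567.6 Hz.
Fifth harmonic of the second: 5·114.3 = 571.5 Hz.
f_beat = |567.6 − 571.5| = 3.9 Hz.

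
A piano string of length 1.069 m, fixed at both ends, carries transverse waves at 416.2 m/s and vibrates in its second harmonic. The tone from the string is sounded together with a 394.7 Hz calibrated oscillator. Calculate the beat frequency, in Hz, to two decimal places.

5.36 Hz

For a string fixed at both ends, f_n = n·v/(2L) = 2·416.2/(2·1.069) = 389.3358 Hz.
f_beat = |389.3358 − 394.7| = 5.36 Hz.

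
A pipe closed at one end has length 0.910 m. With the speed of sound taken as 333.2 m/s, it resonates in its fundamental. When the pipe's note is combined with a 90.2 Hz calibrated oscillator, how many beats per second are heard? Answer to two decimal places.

Closed pipe (odd harmonics): f_n = n·v/(4L) = 1·333.2/(4·0.910) = 91.5385 Hz.
f_beat = |91.5385 − 90.2| = 1.34 Hz.

1.34 Hz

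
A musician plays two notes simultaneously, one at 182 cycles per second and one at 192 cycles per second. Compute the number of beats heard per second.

f_beat = |f₁ − f₂|.
|182 − 192| = 10 Hz.

10 Hz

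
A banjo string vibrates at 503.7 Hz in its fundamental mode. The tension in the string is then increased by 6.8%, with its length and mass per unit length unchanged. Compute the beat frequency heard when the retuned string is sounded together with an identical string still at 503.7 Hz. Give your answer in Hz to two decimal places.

For a string, f ∝ √T, so the new frequency is 503.7·√1.068 = 520.5442 Hz.
f_beat = |520.5442 − 503.7| = 16.84 Hz.

16.84 Hz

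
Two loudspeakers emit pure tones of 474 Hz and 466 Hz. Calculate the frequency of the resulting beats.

8 Hz

f_beat = |f₁ − f₂|.
|474 − 466| = 8 Hz.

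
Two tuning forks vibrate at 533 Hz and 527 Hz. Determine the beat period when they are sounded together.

0.167 s

f_beat = |533 − 527| = 6 Hz.
Beat period T = 1 / f_beat = 1 / 6 s.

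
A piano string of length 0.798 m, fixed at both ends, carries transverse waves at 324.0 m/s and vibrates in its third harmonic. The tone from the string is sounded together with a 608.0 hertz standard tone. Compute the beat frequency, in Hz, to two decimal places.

For a string fixed at both ends, f_n = n·v/(2L) = 3·324.0/(2·0.798) = 609.0226 Hz.
f_beat = |609.0226 − 608.0| = 1.02 Hz.

1.02 Hz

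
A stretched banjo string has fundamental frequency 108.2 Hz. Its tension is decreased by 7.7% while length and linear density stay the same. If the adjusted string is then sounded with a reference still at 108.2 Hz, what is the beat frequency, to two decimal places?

For a string, f ∝ √T, so the new frequency is 108.2·√0.923 = 103.9509 Hz.
f_beat = |103.9509 − 108.2| = 4.25 Hz.

4.25 Hz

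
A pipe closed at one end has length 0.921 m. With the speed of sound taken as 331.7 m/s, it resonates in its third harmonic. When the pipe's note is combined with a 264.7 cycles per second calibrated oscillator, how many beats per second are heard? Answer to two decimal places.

Closed pipe (odd harmonics): f_n = n·v/(4L) = 3·331.7/(4·0.921) = 270.1140 Hz.
f_beat = |270.1140 − 264.7| = 5.41 Hz.

5.41 Hz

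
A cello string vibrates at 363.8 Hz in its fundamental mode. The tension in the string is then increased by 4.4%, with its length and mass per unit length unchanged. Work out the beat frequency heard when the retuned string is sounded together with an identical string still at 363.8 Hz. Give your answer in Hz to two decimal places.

7.92 Hz

For a string, f ∝ √T, so the new frequency is 363.8·√1.044 = 371.7174 Hz.
f_beat = |371.7174 − 363.8| = 7.92 Hz.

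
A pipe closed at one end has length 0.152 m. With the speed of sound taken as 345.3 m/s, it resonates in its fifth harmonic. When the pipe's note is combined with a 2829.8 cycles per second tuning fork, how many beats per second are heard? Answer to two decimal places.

9.84 Hz

Closed pipe (odd harmonics): f_n = n·v/(4L) = 5·345.3/(4·0.152) = 2839.6382 Hz.
f_beat = |2839.6382 − 2829.8| = 9.84 Hz.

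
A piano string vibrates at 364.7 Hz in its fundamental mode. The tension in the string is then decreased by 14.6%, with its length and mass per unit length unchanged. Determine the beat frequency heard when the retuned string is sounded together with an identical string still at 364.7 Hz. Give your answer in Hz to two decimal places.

For a string, f ∝ √T, so the new frequency is 364.7·√0.854 = 337.0270 Hz.
f_beat = |337.0270 − 364.7| = 27.67 Hz.

27.67 Hz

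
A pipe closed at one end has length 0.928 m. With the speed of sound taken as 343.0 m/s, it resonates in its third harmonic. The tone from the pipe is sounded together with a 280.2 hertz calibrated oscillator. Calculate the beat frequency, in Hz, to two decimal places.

2.99 Hz

Closed pipe (odd harmonics): f_n = n·v/(4L) = 3·343.0/(4·0.928) = 277.2091 Hz.
f_beat = |277.2091 − 280.2| = 2.99 Hz.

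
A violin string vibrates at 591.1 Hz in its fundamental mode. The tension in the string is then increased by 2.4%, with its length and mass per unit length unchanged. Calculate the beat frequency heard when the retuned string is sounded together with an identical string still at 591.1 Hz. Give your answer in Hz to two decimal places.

For a string, f ∝ √T, so the new frequency is 591.1·√1.024 = 598.1511 Hz.
f_beat = |598.1511 − 591.1| = 7.05 Hz.

7.05 Hz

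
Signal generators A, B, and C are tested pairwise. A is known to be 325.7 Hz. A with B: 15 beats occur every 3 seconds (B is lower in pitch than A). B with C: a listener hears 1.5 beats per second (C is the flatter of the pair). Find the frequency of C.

A–B: Beat frequency = 15/3 = 5 Hz.
B is below A, so f_B = 325.7 − 5 = 320.7 Hz.
C is below B, so f_C = 320.7 − 1.5 = 319.2 Hz.

319.2 Hz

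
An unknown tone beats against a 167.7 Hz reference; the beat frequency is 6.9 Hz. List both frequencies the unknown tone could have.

|f − 167.7| = 6.9, so f = 167.7 ± 6.9.

160.8 Hz or 174.6 Hz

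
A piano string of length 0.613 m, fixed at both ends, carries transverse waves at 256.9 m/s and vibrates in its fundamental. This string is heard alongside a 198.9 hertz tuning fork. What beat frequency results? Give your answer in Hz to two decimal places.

For a string fixed at both ends, f_n = n·v/(2L) = 1·256.9/(2·0.613) = 209.5432 Hz.
f_beat = |209.5432 − 198.9| = 10.64 Hz.

10.64 Hz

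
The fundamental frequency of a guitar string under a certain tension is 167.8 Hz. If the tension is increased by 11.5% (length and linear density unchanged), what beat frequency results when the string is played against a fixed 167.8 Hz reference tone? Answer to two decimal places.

9.39 Hz

For a string, f ∝ √T, so the new frequency is 167.8·√1.115 = 177.1860 Hz.
f_beat = |177.1860 − 167.8| = 9.39 Hz.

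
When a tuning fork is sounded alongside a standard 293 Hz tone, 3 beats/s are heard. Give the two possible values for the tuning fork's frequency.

|f − 293| = 3, so f = 293 ± 3.

290 Hz or 296 Hz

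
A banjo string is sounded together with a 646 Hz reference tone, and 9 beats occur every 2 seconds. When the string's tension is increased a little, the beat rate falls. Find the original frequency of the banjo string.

Beat frequency = 9/2 = 4.5 Hz.
|f − 646| = 4.5, so the banjo string was at either 641.5 Hz or 650.5 Hz.
Higher tension means higher frequency; the adjustment raises the banjo string's frequency.
The beat rate fell, so the adjustment moved the banjo string toward 646 Hz — it must have started below the reference.

641.5 Hz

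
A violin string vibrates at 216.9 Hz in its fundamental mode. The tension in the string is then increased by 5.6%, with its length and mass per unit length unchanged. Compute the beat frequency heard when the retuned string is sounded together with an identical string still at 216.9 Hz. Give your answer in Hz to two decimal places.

For a string, f ∝ √T, so the new frequency is 216.9·√1.056 = 222.8905 Hz.
f_beat = |222.8905 − 216.9| = 5.99 Hz.

5.99 Hz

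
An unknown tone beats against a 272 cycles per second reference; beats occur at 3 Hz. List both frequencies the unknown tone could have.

269 Hz or 275 Hz

|f − 272| = 3, so f = 272 ± 3.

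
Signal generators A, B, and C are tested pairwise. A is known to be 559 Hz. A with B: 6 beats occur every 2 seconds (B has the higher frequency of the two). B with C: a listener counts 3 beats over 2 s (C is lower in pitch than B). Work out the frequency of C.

A–B: Beat frequency = 6/2 = 3 Hz.
B is above A, so f_B = 559 + 3 = 562 Hz.
B–C: Beat frequency = 3/2 = 1.5 Hz.
C is below B, so f_C = 562 − 1.5 = 560.5 Hz.

560.5 Hz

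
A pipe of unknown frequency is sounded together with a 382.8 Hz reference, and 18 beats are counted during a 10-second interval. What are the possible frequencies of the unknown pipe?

381 Hz or 384.6 Hz

Beat frequency = 18/10 = 1.8 Hz.
|f − 382.8| = 1.8, so f = 382.8 ± 1.8.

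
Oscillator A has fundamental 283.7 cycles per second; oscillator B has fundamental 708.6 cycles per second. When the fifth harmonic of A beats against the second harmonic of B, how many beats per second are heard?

Fifth harmonic of the first: 5·283.7 = 1418.5 Hz.
Second harmonic of the second: 2·708.6 = 1417.2 Hz.
f_beat = |1418.5 − 1417.2| = 1.3 Hz.

1.3 Hz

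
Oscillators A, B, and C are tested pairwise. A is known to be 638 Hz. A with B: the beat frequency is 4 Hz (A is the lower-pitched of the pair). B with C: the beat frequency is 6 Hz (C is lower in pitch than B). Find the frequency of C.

636 Hz

B is above A, so f_B = 638 + 4 = 642 Hz.
C is below B, so f_C = 642 − 6 = 636 Hz.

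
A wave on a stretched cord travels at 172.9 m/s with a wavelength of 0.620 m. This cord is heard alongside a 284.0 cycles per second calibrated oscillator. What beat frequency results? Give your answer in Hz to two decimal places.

5.13 Hz

Source frequency f = v/λ = 172.9/0.620 = 278.8710 Hz.
f_beat = |278.8710 − 284.0| = 5.13 Hz.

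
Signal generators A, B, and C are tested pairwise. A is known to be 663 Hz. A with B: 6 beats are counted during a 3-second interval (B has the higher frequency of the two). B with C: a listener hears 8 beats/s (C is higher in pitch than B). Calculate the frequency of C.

A–B: Beat frequency = 6/3 = 2 Hz.
B is above A, so f_B = 663 + 2 = 665 Hz.
C is above B, so f_C = 665 + 8 = 673 Hz.

673 Hz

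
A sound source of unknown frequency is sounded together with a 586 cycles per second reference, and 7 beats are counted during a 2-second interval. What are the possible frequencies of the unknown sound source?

582.5 Hz or 589.5 Hz

Beat frequency = 7/2 = 3.5 Hz.
|f − 586| = 3.5, so f = 586 ± 3.5.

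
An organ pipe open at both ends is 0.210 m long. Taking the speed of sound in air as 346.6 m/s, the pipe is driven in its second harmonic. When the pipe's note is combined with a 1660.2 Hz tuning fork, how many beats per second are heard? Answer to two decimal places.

9.72 Hz

Open pipe: f_n = n·v/(2L) = 2·346.6/(2·0.210) = 1650.4762 Hz.
f_beat = |1650.4762 − 1660.2| = 9.72 Hz.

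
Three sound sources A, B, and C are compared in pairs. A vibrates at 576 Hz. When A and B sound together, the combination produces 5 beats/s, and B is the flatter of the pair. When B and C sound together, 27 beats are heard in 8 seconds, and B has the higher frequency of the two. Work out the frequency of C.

B is below A, so f_B = 576 − 5 = 571 Hz.
B–C: Beat frequency = 27/8 = 3.375 Hz.
C is below B, so f_C = 571 − 3.375 = 567.625 Hz.

567.625 Hz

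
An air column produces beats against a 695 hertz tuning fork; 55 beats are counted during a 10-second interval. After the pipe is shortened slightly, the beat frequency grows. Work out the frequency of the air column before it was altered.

Beat frequency = 55/10 = 5.5 Hz.
|f − 695| = 5.5, so the air column was at either 689.5 Hz or 700.5 Hz.
A shorter pipe has a higher fundamental; the adjustment raises the air column's frequency.
The beat rate rose, so the adjustment moved the air column further from 695 Hz — it was already above the reference.

700.5 Hz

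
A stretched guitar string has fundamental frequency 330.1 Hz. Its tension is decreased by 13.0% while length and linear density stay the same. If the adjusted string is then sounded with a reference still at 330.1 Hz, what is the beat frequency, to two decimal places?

For a string, f ∝ √T, so the new frequency is 330.1·√0.870 = 307.8968 Hz.
f_beat = |307.8968 − 330.1| = 22.20 Hz.

22.20 Hz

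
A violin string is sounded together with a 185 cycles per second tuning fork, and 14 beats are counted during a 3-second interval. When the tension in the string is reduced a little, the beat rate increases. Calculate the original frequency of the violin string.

Beat frequency = 14/3 = 4.6667 Hz.
|f − 185| = 4.6667, so the violin string was at either 180.3333 Hz or 189.6667 Hz.
Lower tension means lower frequency; the adjustment lowers the violin string's frequency.
The beat rate rose, so the adjustment moved the violin string further from 185 Hz — it was already below the reference.

180.3333 Hz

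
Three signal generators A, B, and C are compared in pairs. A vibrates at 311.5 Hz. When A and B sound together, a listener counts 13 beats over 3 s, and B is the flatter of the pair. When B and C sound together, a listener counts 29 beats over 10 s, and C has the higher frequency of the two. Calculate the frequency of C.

310.0667 Hz

A–B: Beat frequency = 13/3 = 4.3333 Hz.
B is below A, so f_B = 311.5 − 4.3333 = 307.1667 Hz.
B–C: Beat frequency = 29/10 = 2.9 Hz.
C is above B, so f_C = 307.1667 + 2.9 = 310.0667 Hz.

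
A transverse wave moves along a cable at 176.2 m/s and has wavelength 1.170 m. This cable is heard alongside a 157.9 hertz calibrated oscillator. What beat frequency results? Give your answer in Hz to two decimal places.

7.30 Hz

Source frequency f = v/λ = 176.2/1.170 = 150.5983 Hz.
f_beat = |150.5983 − 157.9| = 7.30 Hz.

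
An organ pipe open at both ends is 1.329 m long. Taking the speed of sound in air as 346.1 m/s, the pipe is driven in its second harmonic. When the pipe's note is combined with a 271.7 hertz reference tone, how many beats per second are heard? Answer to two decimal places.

Open pipe: f_n = n·v/(2L) = 2·346.1/(2·1.329) = 260.4214 Hz.
f_beat = |260.4214 − 271.7| = 11.28 Hz.

11.28 Hz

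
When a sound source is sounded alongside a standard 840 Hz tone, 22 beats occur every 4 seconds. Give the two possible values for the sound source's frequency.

834.5 Hz or 845.5 Hz

Beat frequency = 22/4 = 5.5 Hz.
|f − 840| = 5.5, so f = 840 ± 5.5.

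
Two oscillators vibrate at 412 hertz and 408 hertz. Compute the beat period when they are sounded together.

0.250 s

f_beat = |412 − 408| = 4 Hz.
Beat period T = 1 / f_beat = 1 / 4 s.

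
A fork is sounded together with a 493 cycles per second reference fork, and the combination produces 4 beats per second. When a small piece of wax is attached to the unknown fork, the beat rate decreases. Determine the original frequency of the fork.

|f − 493| = 4, so the fork was at either 489 Hz or 497 Hz.
Loading a fork with wax lowers its frequency; the adjustment lowers the fork's frequency.
The beat rate fell, so the adjustment moved the fork toward 493 Hz — it must have started above the reference.

497 Hz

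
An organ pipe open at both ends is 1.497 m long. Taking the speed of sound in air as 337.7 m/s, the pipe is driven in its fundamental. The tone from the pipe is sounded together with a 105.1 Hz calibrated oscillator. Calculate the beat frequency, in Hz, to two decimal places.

Open pipe: f_n = n·v/(2L) = 1·337.7/(2·1.497) = 112.7923 Hz.
f_beat = |112.7923 − 105.1| = 7.69 Hz.

7.69 Hz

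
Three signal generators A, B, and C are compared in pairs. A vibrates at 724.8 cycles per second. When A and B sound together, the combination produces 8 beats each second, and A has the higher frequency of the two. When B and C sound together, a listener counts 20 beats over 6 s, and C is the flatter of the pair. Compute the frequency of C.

B is below A, so f_B = 724.8 − 8 = 716.8 Hz.
B–C: Beat frequency = 20/6 = 3.3333 Hz.
C is below B, so f_C = 716.8 − 3.3333 = 713.4667 Hz.

713.4667 Hz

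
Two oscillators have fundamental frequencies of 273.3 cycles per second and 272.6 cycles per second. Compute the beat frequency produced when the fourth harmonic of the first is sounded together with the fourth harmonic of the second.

Fourth harmonic of the first: 4·273.3 = 1093.2 Hz.
Fourth harmonic of the second: 4·272.6 = 1090.4 Hz.
f_beat = |1093.2 − 1090.4| = 2.8 Hz.

2.8 Hz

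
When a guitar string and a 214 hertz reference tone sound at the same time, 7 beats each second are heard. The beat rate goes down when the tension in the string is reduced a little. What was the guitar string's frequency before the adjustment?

|f − 214| = 7, so the guitar string was at either 207 Hz or 221 Hz.
Lower tension means lower frequency; the adjustment lowers the guitar string's frequency.
The beat rate fell, so the adjustment moved the guitar string toward 214 Hz — it must have started above the reference.

221 Hz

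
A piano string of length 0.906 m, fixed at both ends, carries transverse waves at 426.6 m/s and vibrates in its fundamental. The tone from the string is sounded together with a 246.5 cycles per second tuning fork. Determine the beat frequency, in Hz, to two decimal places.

11.07 Hz

For a string fixed at both ends, f_n = n·v/(2L) = 1·426.6/(2·0.906) = 235.4305 Hz.
f_beat = |235.4305 − 246.5| = 11.07 Hz.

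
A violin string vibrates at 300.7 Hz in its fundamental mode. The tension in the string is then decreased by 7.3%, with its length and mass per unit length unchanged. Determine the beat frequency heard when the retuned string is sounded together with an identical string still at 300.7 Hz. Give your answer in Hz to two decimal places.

11.18 Hz

For a string, f ∝ √T, so the new frequency is 300.7·√0.927 = 289.5165 Hz.
f_beat = |289.5165 − 300.7| = 11.18 Hz.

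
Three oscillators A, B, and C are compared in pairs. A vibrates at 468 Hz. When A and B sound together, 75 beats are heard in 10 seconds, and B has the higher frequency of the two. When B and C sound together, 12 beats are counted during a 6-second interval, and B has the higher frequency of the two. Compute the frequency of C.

473.5 Hz

A–B: Beat frequency = 75/10 = 7.5 Hz.
B is above A, so f_B = 468 + 7.5 = 475.5 Hz.
B–C: Beat frequency = 12/6 = 2 Hz.
C is below B, so f_C = 475.5 − 2 = 473.5 Hz.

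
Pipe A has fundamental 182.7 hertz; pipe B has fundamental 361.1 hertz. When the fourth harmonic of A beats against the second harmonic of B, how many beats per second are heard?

Fourth harmonic of the first: 4·182.7 = 730.8 Hz.
Second harmonic of the second: 2·361.1 = 722.2 Hz.
f_beat = |730.8 − 722.2| = 8.6 Hz.

8.6 Hz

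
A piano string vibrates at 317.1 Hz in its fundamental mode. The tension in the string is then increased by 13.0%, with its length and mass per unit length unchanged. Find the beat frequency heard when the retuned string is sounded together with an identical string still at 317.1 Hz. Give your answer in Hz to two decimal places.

For a string, f ∝ √T, so the new frequency is 317.1·√1.130 = 337.0819 Hz.
f_beat = |337.0819 − 317.1| = 19.98 Hz.

19.98 Hz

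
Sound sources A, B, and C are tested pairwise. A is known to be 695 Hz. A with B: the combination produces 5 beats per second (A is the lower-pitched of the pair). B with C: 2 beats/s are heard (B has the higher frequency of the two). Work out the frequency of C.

698 Hz

B is above A, so f_B = 695 + 5 = 700 Hz.
C is below B, so f_C = 700 − 2 = 698 Hz.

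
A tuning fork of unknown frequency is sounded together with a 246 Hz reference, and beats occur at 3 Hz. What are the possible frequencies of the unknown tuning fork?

243 Hz or 249 Hz

|f − 246| = 3, so f = 246 ± 3.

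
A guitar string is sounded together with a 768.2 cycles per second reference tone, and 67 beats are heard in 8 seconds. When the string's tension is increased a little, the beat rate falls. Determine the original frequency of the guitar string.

Beat frequency = 67/8 = 8.375 Hz.
|f − 768.2| = 8.375, so the guitar string was at either 759.825 Hz or 776.575 Hz.
Higher tension means higher frequency; the adjustment raises the guitar string's frequency.
The beat rate fell, so the adjustment moved the guitar string toward 768.2 Hz — it must have started below the reference.

759.825 Hz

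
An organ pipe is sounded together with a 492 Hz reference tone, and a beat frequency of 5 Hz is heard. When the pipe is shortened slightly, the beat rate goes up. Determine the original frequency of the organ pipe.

|f − 492| = 5, so the organ pipe was at either 487 Hz or 497 Hz.
A shorter pipe has a higher fundamental; the adjustment raises the organ pipe's frequency.
The beat rate rose, so the adjustment moved the organ pipe further from 492 Hz — it was already above the reference.

497 Hz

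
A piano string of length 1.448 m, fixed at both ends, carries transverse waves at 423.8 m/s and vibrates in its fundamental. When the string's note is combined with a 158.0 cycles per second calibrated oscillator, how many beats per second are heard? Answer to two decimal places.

For a string fixed at both ends, f_n = n·v/(2L) = 1·423.8/(2·1.448) = 146.3398 Hz.
f_beat = |146.3398 − 158.0| = 11.66 Hz.

11.66 Hz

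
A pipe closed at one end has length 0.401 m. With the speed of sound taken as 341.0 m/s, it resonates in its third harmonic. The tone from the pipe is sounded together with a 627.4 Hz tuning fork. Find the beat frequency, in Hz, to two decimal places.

Closed pipe (odd harmonics): f_n = n·v/(4L) = 3·341.0/(4·0.401) = 637.7805 Hz.
f_beat = |637.7805 − 627.4| = 10.38 Hz.

10.38 Hz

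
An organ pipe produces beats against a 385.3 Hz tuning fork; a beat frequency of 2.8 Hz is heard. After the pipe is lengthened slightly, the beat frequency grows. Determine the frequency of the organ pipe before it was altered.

382.5 Hz

|f − 385.3| = 2.8, so the organ pipe was at either 382.5 Hz or 388.1 Hz.
A longer pipe has a lower fundamental; the adjustment lowers the organ pipe's frequency.
The beat rate rose, so the adjustment moved the organ pipe further from 385.3 Hz — it was already below the reference.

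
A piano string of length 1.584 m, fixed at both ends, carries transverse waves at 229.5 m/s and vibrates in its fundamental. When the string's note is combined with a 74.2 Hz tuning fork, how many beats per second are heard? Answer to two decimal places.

For a string fixed at both ends, f_n = n·v/(2L) = 1·229.5/(2·1.584) = 72.4432 Hz.
f_beat = |72.4432 − 74.2| = 1.76 Hz.

1.76 Hz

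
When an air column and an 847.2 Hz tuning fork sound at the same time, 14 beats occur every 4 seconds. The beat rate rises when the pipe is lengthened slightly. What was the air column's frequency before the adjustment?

Beat frequency = 14/4 = 3.5 Hz.
|f − 847.2| = 3.5, so the air column was at either 843.7 Hz or 850.7 Hz.
A longer pipe has a lower fundamental; the adjustment lowers the air column's frequency.
The beat rate rose, so the adjustment moved the air column further from 847.2 Hz — it was already below the reference.

843.7 Hz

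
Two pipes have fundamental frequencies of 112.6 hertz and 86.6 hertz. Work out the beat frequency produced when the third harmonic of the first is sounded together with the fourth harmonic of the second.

8.6 Hz

Third harmonic of the first: 3·112.6 = 337.8 Hz.
Fourth harmonic of the second: 4·86.6 = 346.4 Hz.
f_beat = |337.8 − 346.4| = 8.6 Hz.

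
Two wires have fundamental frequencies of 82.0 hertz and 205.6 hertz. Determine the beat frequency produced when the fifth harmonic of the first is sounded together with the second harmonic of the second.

1.2 Hz

Fifth harmonic of the first: 5·82.0 = 410.0 Hz.
Second harmonic of the second: 2·205.6 = 411.2 Hz.
f_beat = |410.0 − 411.2| = 1.2 Hz.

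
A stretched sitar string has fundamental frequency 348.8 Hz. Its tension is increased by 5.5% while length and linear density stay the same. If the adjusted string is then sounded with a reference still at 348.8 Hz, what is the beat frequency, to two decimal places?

9.46 Hz

For a string, f ∝ √T, so the new frequency is 348.8·√1.055 = 358.2636 Hz.
f_beat = |358.2636 − 348.8| = 9.46 Hz.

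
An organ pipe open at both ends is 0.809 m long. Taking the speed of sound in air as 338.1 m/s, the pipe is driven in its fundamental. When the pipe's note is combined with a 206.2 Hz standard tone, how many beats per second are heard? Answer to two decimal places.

Open pipe: f_n = n·v/(2L) = 1·338.1/(2·0.809) = 208.9617 Hz.
f_beat = |208.9617 − 206.2| = 2.76 Hz.

2.76 Hz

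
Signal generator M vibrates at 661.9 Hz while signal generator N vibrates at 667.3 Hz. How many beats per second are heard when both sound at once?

5.4 Hz

The beat frequency equals the magnitude of the frequency difference.
|661.9 − 667.3| = 5.4 Hz.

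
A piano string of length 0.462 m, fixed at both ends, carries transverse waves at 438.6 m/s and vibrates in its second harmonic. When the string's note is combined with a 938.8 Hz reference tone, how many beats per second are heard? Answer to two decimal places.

10.55 Hz

For a string fixed at both ends, f_n = n·v/(2L) = 2·438.6/(2·0.462) = 949.3506 Hz.
f_beat = |949.3506 − 938.8| = 10.55 Hz.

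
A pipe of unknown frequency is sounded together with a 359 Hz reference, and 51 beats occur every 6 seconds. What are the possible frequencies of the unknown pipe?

350.5 Hz or 367.5 Hz

Beat frequency = 51/6 = 8.5 Hz.
|f − 359| = 8.5, so f = 359 ± 8.5.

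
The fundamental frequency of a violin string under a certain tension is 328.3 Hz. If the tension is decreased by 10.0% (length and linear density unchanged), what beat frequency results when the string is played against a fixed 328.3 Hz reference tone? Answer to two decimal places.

16.85 Hz

For a string, f ∝ √T, so the new frequency is 328.3·√0.900 = 311.4527 Hz.
f_beat = |311.4527 − 328.3| = 16.85 Hz.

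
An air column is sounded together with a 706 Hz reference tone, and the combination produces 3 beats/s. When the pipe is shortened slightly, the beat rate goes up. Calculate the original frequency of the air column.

|f − 706| = 3, so the air column was at either 703 Hz or 709 Hz.
A shorter pipe has a higher fundamental; the adjustment raises the air column's frequency.
The beat rate rose, so the adjustment moved the air column further from 706 Hz — it was already above the reference.

709 Hz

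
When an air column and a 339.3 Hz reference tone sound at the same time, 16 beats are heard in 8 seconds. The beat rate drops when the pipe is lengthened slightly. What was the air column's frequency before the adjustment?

341.3 Hz

Beat frequency = 16/8 = 2 Hz.
|f − 339.3| = 2, so the air column was at either 337.3 Hz or 341.3 Hz.
A longer pipe has a lower fundamental; the adjustment lowers the air column's frequency.
The beat rate fell, so the adjustment moved the air column toward 339.3 Hz — it must have started above the reference.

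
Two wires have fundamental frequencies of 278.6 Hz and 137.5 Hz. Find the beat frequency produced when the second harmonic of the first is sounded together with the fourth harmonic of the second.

Second harmonic of the first: 2·278.6 = 557.2 Hz.
Fourth harmonic of the second: 4·137.5 = 550.0 Hz.
f_beat = |557.2 − 550.0| = 7.2 Hz.

7.2 Hz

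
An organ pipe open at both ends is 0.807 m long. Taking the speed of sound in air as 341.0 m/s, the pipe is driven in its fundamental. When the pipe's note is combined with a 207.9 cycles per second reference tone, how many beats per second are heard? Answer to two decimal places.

Open pipe: f_n = n·v/(2L) = 1·341.0/(2·0.807) = 211.2763 Hz.
f_beat = |211.2763 − 207.9| = 3.38 Hz.

3.38 Hz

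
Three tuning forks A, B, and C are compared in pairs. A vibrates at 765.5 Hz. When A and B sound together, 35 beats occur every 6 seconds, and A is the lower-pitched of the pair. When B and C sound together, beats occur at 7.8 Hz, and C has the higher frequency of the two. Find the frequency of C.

A–B: Beat frequency = 35/6 = 5.8333 Hz.
B is above A, so f_B = 765.5 + 5.8333 = 771.3333 Hz.
C is above B, so f_C = 771.3333 + 7.8 = 779.1333 Hz.

779.1333 Hz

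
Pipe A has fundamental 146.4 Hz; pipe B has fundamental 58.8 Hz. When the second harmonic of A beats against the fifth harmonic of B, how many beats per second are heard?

Second harmonic of the first: 2·146.4 = 292.8 Hz.
Fifth harmonic of the second: 5·58.8 = 294.0 Hz.
f_beat = |292.8 − 294.0| = 1.2 Hz.

1.2 Hz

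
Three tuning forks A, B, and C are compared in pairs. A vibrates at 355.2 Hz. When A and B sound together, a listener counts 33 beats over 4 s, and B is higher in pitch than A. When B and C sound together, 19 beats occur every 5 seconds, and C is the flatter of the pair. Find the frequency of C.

359.65 Hz

A–B: Beat frequency = 33/4 = 8.25 Hz.
B is above A, so f_B = 355.2 + 8.25 = 363.45 Hz.
B–C: Beat frequency = 19/5 = 3.8 Hz.
C is below B, so f_C = 363.45 − 3.8 = 359.65 Hz.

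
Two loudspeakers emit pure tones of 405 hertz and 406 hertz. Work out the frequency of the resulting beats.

1 Hz

The beat frequency equals the magnitude of the frequency difference.
|405 − 406| = 1 Hz.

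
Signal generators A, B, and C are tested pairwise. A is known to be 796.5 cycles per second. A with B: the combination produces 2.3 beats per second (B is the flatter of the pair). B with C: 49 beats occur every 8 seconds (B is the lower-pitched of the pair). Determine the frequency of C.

B is below A, so f_B = 796.5 − 2.3 = 794.2 Hz.
B–C: Beat frequency = 49/8 = 6.125 Hz.
C is above B, so f_C = 794.2 + 6.125 = 800.325 Hz.

800.325 Hz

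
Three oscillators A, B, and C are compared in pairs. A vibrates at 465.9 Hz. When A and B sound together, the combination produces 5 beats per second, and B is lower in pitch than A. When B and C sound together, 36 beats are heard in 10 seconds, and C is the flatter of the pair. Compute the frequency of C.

457.3 Hz

B is below A, so f_B = 465.9 − 5 = 460.9 Hz.
B–C: Beat frequency = 36/10 = 3.6 Hz.
C is below B, so f_C = 460.9 − 3.6 = 457.3 Hz.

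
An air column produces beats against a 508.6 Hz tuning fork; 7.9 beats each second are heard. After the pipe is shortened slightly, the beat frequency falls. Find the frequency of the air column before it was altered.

|f − 508.6| = 7.9, so the air column was at either 500.7 Hz or 516.5 Hz.
A shorter pipe has a higher fundamental; the adjustment raises the air column's frequency.
The beat rate fell, so the adjustment moved the air column toward 508.6 Hz — it must have started below the reference.

500.7 Hz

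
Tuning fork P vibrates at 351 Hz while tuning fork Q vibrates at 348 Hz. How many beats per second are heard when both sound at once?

3 Hz

Beats arise from superposition of two nearby frequencies; the beat rate is |f₁ − f₂|.
|351 − 348| = 3 Hz.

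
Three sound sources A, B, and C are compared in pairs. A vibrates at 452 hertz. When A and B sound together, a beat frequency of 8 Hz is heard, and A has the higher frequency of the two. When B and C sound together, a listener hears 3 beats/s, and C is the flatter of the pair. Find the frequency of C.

441 Hz

B is below A, so f_B = 452 − 8 = 444 Hz.
C is below B, so f_C = 444 − 3 = 441 Hz.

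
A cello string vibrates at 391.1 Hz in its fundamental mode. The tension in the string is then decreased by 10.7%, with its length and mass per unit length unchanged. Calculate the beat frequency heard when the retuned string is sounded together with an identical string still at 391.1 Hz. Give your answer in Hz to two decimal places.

21.52 Hz

For a string, f ∝ √T, so the new frequency is 391.1·√0.893 = 369.5843 Hz.
f_beat = |369.5843 − 391.1| = 21.52 Hz.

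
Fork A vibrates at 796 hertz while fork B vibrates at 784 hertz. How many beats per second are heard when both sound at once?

Beats arise from superposition of two nearby frequencies; the beat rate is |f₁ − f₂|.
|796 − 784| = 12 Hz.

12 Hz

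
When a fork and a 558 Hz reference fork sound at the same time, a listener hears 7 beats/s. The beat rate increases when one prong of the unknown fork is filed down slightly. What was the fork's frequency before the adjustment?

|f − 558| = 7, so the fork was at either 551 Hz or 565 Hz.
Filing a prong removes mass and raises the fork's frequency; the adjustment raises the fork's frequency.
The beat rate rose, so the adjustment moved the fork further from 558 Hz — it was already above the reference.

565 Hz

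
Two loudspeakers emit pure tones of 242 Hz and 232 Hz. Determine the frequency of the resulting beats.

10 Hz

The beat frequency equals the magnitude of the frequency difference.
|242 − 232| = 10 Hz.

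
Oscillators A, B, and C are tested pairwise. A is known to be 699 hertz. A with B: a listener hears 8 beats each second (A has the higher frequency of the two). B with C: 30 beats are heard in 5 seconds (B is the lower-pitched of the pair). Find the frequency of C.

B is below A, so f_B = 699 − 8 = 691 Hz.
B–C: Beat frequency = 30/5 = 6 Hz.
C is above B, so f_C = 691 + 6 = 697 Hz.

697 Hz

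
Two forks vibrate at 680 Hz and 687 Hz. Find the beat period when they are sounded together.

f_beat = |680 − 687| = 7 Hz.
Beat period T = 1 / f_beat = 1 / 7 s.

0.143 s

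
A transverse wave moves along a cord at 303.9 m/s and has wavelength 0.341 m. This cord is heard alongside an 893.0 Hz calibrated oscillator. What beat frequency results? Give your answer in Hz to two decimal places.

1.80 Hz

Source frequency f = v/λ = 303.9/0.341 = 891.2023 Hz.
f_beat = |891.2023 − 893.0| = 1.80 Hz.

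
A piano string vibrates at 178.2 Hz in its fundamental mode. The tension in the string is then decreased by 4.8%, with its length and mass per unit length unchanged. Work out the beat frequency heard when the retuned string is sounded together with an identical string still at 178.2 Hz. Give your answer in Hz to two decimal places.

4.33 Hz

For a string, f ∝ √T, so the new frequency is 178.2·√0.952 = 173.8706 Hz.
f_beat = |173.8706 − 178.2| = 4.33 Hz.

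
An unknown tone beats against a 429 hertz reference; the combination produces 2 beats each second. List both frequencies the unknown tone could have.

|f − 429| = 2, so f = 429 ± 2.

427 Hz or 431 Hz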